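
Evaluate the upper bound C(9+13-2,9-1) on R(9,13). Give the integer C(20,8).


R(9,13) <= C(9+13-2, 9-1) = C(20, 8)
C(20, 8) = 20! / (8! * 12!)
= 125970

125970


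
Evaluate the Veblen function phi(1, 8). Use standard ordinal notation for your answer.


phi(1, 8):
phi(1, beta) = epsilon_beta (the beta-th epsilon number).
phi(1, 8) = epsilon_8

epsilon_8


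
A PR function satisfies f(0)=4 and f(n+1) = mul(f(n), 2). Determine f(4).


f(0) = 4
f(1) = mul(f(0), 2) = mul(4, 2) = 8
f(2) = mul(f(1), 2) = mul(8, 2) = 16
f(3) = mul(f(2), 2) = mul(16, 2) = 32
f(4) = mul(f(3), 2) = mul(32, 2) = 64


64


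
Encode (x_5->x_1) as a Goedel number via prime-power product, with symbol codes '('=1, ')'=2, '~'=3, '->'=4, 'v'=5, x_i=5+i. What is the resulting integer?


Formula: (x_5->x_1)
Symbol codes: [1, 10, 4, 6, 2]
Primes: [2, 3, 5, 7, 11]
p_1^1 = 2^1 = 2
p_2^10 = 3^10 = 59049
p_3^4 = 5^4 = 625
p_4^6 = 7^6 = 117649
p_5^2 = 11^2 = 121
Product = 1050742189901250

1050742189901250


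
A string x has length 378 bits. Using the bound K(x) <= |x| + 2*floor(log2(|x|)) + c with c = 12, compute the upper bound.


floor(log2(378)) = 8
2 * 8 = 16
K(x) <= 378 + 16 + 12 = 406

406


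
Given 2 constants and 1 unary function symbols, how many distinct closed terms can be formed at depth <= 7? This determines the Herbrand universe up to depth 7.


Herbrand terms by depth:
Depth 0: 2 constants
Depth 1: 2 new terms (running total: 4)
Depth 2: 2 new terms (running total: 6)
Depth 3: 2 new terms (running total: 8)
Depth 4: 2 new terms (running total: 10)
Depth 5: 2 new terms (running total: 12)
Depth 6: 2 new terms (running total: 14)
Depth 7: 2 new terms (running total: 16)
Total distinct ground terms = 16

16


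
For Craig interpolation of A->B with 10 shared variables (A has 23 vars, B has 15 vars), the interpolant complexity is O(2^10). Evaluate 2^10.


Shared atoms = 10
Craig interpolant size bound = 2^10
= 1024

1024


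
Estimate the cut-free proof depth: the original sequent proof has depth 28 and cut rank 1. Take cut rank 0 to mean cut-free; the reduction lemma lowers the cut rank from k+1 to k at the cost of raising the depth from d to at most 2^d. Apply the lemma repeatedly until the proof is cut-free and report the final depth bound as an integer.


Each rank reduction sends depth d to at most 2^d; cut rank r needs r reductions.
2_0(28) = 28
2_1(28) = 2^28 = 268435456
Cut-free depth bound = 268435456

268435456


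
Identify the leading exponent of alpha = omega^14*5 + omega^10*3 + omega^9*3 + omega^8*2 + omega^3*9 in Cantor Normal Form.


CNF: omega^14*5 + omega^10*3 + omega^9*3 + omega^8*2 + omega^3*9
The leading term is omega^14*5, which has exponent 14.

14


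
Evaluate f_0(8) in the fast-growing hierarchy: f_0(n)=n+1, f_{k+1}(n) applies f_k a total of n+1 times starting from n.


f_0(8) = 8 + 1 = 9

9


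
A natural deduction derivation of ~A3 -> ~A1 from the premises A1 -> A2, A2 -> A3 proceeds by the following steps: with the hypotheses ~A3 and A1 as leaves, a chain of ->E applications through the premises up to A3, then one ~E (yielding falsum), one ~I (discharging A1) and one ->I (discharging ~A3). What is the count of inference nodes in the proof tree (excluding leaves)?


From hypothesis A1, 2 ->E steps along the 2 premises yield A3.
~E with hypothesis ~A3 gives falsum (1 node); ~I discharging A1 gives ~A1 (1 node); ->I discharging ~A3 gives the goal (1 node).
Total = 2 + 3 = 5 inference nodes.

5


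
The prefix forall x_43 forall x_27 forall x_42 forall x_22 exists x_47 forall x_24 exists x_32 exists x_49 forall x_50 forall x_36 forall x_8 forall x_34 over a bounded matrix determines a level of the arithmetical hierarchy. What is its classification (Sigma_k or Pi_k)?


Leading quantifier is forall, so the class is Pi.
Number of quantifier blocks = alternations + 1 = 4 + 1 = 5.
Classification: Pi_5

Pi_5


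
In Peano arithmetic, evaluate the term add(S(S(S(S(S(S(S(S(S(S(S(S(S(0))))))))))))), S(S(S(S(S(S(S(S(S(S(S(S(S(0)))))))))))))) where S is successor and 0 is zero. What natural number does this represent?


add(S^13(0), S^13(0)):
S^13(0) = 13
S^13(0) = 13
13 + 13 = 26

26


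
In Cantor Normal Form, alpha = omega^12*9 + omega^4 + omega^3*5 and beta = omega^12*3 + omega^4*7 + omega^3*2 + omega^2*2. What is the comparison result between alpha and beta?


Compare term by term from highest exponent:
alpha = omega^12*9 + omega^4 + omega^3*5
beta = omega^12*3 + omega^4*7 + omega^3*2 + omega^2*2
Term 1: alpha has omega^12*9, beta has omega^12*3
Term 2: alpha has omega^4*1, beta has omega^4*7
Term 3: alpha has omega^3*5, beta has omega^3*2
Term 4: alpha has omega^0*0, beta has omega^2*2
Result: alpha > beta

alpha > beta


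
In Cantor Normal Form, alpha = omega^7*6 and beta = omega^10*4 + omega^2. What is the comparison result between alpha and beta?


Compare term by term from highest exponent:
alpha = omega^7*6
beta = omega^10*4 + omega^2
Term 1: alpha has omega^7*6, beta has omega^10*4
Term 2: alpha has omega^0*0, beta has omega^2*1
Result: alpha < beta

alpha < beta


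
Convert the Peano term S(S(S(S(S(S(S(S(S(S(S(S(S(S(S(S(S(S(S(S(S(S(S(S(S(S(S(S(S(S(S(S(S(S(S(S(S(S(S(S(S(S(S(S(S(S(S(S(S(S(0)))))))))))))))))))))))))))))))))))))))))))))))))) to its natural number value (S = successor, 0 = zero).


Counting successors applied to 0:
50 applications of S to 0 = 50

50


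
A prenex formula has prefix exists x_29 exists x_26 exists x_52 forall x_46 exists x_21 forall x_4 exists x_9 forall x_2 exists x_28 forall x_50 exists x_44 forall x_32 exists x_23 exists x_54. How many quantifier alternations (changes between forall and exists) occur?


Walk the prefix and count type changes:
  position 1: exists -> exists
  position 2: exists -> exists
  position 3: exists -> forall <-- alternation
  position 4: forall -> exists <-- alternation
  position 5: exists -> forall <-- alternation
  position 6: forall -> exists <-- alternation
  position 7: exists -> forall <-- alternation
  position 8: forall -> exists <-- alternation
  position 9: exists -> forall <-- alternation
  position 10: forall -> exists <-- alternation
  position 11: exists -> forall <-- alternation
  position 12: forall -> exists <-- alternation
  position 13: exists -> exists
Total alternations = 10

10


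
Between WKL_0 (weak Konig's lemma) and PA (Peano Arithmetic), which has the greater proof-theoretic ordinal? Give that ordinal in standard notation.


Proof-theoretic ordinal of WKL_0 (weak Konig's lemma): omega^omega
Proof-theoretic ordinal of PA (Peano Arithmetic): epsilon_0
Comparing: omega^omega < epsilon_0.
The larger ordinal is epsilon_0 (from PA (Peano Arithmetic)).

epsilon_0


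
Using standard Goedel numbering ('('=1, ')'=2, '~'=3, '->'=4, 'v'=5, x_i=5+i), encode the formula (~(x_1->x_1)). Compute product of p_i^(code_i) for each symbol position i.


Formula: (~(x_1->x_1))
Symbol codes: [1, 3, 1, 6, 4, 6, 2, 2]
Primes: [2, 3, 5, 7, 11, 13, 17, 19]
p_1^1 = 2^1 = 2
p_2^3 = 3^3 = 27
p_3^1 = 5^1 = 5
p_4^6 = 7^6 = 117649
p_5^4 = 11^4 = 14641
p_6^6 = 13^6 = 4826809
p_7^2 = 17^2 = 289
p_8^2 = 19^2 = 361
Product = 234200546084704971001230

234200546084704971001230


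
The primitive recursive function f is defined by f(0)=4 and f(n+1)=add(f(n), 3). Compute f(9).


f(0) = 4
f(1) = add(f(0), 3) = add(4, 3) = 7
f(2) = add(f(1), 3) = add(7, 3) = 10
f(3) = add(f(2), 3) = add(10, 3) = 13
f(4) = add(f(3), 3) = add(13, 3) = 16
f(5) = add(f(4), 3) = add(16, 3) = 19
f(6) = add(f(5), 3) = add(19, 3) = 22
f(7) = add(f(6), 3) = add(22, 3) = 25
f(8) = add(f(7), 3) = add(25, 3) = 28
f(9) = add(f(8), 3) = add(28, 3) = 31


31


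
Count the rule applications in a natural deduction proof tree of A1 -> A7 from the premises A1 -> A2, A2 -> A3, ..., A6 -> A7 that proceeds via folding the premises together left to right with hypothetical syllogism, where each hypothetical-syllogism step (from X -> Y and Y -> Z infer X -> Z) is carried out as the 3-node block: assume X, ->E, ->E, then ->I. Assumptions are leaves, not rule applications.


There are 6 premises in the chain. The first HS step combines premises 1 and 2; each further premise needs one more HS step.
So 6 premises require 6 - 1 = 5 hypothetical-syllogism steps.
Each HS step uses 3 inference nodes (->E, ->E, ->I).
5 * 3 = 15 total inference nodes.

15


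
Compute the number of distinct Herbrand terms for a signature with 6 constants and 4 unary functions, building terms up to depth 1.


Herbrand terms by depth:
Depth 0: 6 constants
Depth 1: 24 new terms (running total: 30)
Total distinct ground terms = 30

30


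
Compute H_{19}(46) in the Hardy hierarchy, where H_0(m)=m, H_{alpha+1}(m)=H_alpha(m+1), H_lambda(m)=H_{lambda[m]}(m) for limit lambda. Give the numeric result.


H_19(46):
For finite ordinals k, H_k(n) = n + k (each successor step adds 1).
H_19(46) = 46 + 19 = 65

65


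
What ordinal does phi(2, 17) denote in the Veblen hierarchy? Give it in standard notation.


phi(2, 17):
phi(2, beta) = zeta_beta (the beta-th zeta number, fixed point of epsilon).
phi(2, 17) = zeta_17

zeta_17


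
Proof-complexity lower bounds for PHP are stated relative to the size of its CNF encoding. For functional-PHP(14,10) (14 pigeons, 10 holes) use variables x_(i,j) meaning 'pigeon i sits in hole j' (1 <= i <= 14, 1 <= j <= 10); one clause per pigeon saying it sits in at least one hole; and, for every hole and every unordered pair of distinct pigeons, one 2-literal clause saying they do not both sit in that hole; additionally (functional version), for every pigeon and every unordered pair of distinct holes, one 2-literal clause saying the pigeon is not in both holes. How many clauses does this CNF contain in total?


functional-PHP(14,10): 14 pigeons, 10 holes, 14*10 = 140 variables.
- pigeon clauses: one per pigeon -> 14 clauses
- hole clauses: 10 holes * C(14,2) = 10 * 91 -> 910 clauses
- functional clauses: 14 pigeons * C(10,2) = 14 * 45 -> 630 clauses
Total clauses = 14 + 910 + 630 = 1554

1554


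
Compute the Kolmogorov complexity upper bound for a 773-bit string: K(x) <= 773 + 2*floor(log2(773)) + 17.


floor(log2(773)) = 9
2 * 9 = 18
K(x) <= 773 + 18 + 17 = 808

808


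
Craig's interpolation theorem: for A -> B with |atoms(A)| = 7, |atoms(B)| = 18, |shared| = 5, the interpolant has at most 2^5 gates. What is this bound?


Shared atoms = 5
Craig interpolant size bound = 2^5
= 32

32


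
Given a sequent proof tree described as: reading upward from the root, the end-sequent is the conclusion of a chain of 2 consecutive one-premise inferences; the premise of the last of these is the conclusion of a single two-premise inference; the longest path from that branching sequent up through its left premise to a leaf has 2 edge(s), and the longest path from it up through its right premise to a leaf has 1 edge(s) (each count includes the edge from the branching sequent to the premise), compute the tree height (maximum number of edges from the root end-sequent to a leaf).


Longest path through the left premise: 2 edges (measured from the branching sequent)
Longest path through the right premise: 1 edges
Height of the subtree rooted at the branching sequent: max(2, 1) = 2
The branching sequent sits 2 edges above the root (the chain of one-premise inferences), so height = 2 + 2 = 4

4


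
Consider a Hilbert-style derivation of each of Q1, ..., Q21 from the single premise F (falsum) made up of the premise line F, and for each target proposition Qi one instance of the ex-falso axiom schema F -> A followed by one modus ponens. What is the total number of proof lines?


Ex falso, line by line:
- 1 premise line (F)
- 21 targets, each needing 1 axiom instance (F -> Qi) + 1 MP = 2 lines: 2 * 21 = 42
Total = 1 + 42 = 43 lines.

43


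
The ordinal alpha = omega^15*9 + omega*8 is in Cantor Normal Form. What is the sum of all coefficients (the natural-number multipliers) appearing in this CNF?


CNF: omega^15*9 + omega*8
Coefficients: 9 + 8 = 17

17


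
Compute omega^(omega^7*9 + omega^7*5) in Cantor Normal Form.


omega^(omega^7*9 + omega^7*5):
Both terms of the exponent have the same exponent 7, so they merge: omega^7*9 + omega^7*5 = omega^7*(9+5) = omega^7*14.
omega raised to a CNF ordinal is a single CNF term: Result = omega^(omega^7*14)

omega^(omega^7*14)


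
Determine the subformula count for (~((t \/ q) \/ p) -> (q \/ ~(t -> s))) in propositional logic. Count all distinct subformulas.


Formula: (~((t \/ q) \/ p) -> (q \/ ~(t -> s)))
Subformulas found:
  1. q
  2. s
  3. t
  4. p
  5. (t -> s)
  6. (t \/ q)
  7. ~(t -> s)
  8. ((t \/ q) \/ p)
  9. (q \/ ~(t -> s))
  10. ~((t \/ q) \/ p)
  11. (~((t \/ q) \/ p) -> (q \/ ~(t -> s)))
Total distinct subformulas = 11

11


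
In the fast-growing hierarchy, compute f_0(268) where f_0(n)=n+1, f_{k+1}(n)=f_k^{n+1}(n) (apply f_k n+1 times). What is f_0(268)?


f_0(268) = 268 + 1 = 269

269


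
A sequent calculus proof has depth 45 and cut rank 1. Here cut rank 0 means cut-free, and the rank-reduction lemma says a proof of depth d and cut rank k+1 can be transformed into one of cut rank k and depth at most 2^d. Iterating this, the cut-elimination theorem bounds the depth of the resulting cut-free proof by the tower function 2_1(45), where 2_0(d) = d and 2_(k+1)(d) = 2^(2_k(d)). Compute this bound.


Each rank reduction sends depth d to at most 2^d; cut rank r needs r reductions.
2_0(45) = 45
2_1(45) = 2^45 = 35184372088832
Cut-free depth bound = 35184372088832

35184372088832


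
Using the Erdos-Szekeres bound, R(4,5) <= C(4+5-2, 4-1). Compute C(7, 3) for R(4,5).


R(4,5) <= C(4+5-2, 4-1) = C(7, 3)
C(7, 3) = 7! / (3! * 4!)
= 35

35


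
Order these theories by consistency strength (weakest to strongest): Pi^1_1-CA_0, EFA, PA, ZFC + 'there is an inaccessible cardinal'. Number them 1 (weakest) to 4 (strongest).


Ordering by consistency strength:
1. EFA
2. PA
3. Pi^1_1-CA_0
4. ZFC + 'there is an inaccessible cardinal'


Pi^1_1-CA_0=3, EFA=1, PA=2, ZFC + 'there is an inaccessible cardinal'=4


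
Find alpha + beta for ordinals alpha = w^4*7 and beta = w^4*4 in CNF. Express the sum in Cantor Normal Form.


Ordinal addition w^4*7 + w^4*4:
Both terms have the same exponent 4.
w^e*c + w^e*d = w^e*(c+d).
Result = w^4*(7+4) = w^4*11

w^4*11


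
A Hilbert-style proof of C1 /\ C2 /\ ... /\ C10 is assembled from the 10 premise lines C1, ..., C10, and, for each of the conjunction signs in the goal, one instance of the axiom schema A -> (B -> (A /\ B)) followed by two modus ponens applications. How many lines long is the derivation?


Conjoining 10 premises:
- 10 premise lines
- the goal has 9 conjunction signs; each costs 1 axiom instance + 2 MP = 3 lines: 3 * 9 = 27
Total = 10 + 27 = 37 lines.

37


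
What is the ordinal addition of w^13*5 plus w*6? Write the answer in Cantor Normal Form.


Ordinal addition w^13*5 + w*6:
Leading exponent of alpha (13) > leading exponent of beta (1).
Since alpha's term has higher exponent than beta's leading term,
the sum is simply alpha followed by beta.
Result = w^13*5 + w*6

w^13*5 + w*6


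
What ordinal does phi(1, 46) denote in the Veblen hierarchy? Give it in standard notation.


phi(1, 46):
phi(1, beta) = epsilon_beta (the beta-th epsilon number).
phi(1, 46) = epsilon_46

epsilon_46


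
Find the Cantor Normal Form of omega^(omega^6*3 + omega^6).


omega^(omega^6*3 + omega^6):
Both terms of the exponent have the same exponent 6, so they merge: omega^6*3 + omega^6 = omega^6*(3+1) = omega^6*4.
omega raised to a CNF ordinal is a single CNF term: Result = omega^(omega^6*4)

omega^(omega^6*4)


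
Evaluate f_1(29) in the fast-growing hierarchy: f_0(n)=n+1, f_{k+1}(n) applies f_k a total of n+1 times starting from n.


f_1(29) = f_0^30(29)
f_0 adds 1 each time, applied 30 times.
f_1(29) = 29 + 30 = 59

59


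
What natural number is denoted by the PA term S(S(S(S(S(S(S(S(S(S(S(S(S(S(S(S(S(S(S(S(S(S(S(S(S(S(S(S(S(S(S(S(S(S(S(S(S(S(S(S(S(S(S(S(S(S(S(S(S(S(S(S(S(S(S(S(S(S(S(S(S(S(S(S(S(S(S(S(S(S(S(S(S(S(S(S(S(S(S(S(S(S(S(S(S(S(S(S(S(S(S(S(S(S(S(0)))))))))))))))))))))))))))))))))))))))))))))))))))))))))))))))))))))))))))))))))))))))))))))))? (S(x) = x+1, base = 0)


Counting successors applied to 0:
95 applications of S to 0 = 95

95


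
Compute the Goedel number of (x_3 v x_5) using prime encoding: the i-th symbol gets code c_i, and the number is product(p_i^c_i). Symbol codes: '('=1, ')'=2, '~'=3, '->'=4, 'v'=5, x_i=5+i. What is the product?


Formula: (x_3 v x_5)
Symbol codes: [1, 8, 5, 10, 2]
Primes: [2, 3, 5, 7, 11]
p_1^1 = 2^1 = 2
p_2^8 = 3^8 = 6561
p_3^5 = 5^5 = 3125
p_4^10 = 7^10 = 282475249
p_5^2 = 11^2 = 121
Product = 1401573332196056250

1401573332196056250


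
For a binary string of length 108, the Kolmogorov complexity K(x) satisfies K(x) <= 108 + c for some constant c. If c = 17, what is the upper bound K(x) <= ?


K(x) <= |x| + c = 108 + 17 = 125

125


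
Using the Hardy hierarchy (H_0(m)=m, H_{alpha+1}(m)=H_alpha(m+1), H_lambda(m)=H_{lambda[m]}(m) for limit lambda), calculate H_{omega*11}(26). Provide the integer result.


H_{omega*11}(26):
For the Hardy hierarchy, H_{omega*k}(n) = 2^k * n.
2^11 = 2048.
2048 * 26 = 53248

53248


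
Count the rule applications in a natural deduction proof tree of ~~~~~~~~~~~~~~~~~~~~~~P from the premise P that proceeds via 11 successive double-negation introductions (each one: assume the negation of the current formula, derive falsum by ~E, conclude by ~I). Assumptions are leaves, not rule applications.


Each double-negation introduction (from C infer ~~C) uses 2 inference nodes: one ~E (C and ~C give falsum) and one ~I (discharge ~C).
11 double negations = 11 * 2 = 22 inference nodes.

22


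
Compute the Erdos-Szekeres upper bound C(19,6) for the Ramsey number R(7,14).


R(7,14) <= C(7+14-2, 7-1) = C(19, 6)
C(19, 6) = 19! / (6! * 13!)
= 27132

27132


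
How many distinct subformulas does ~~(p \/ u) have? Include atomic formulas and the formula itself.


Formula: ~~(p \/ u)
Subformulas found:
  1. u
  2. p
  3. (p \/ u)
  4. ~(p \/ u)
  5. ~~(p \/ u)
Total distinct subformulas = 5

5


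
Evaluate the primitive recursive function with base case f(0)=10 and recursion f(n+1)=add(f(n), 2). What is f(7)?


f(0) = 10
f(1) = add(f(0), 2) = add(10, 2) = 12
f(2) = add(f(1), 2) = add(12, 2) = 14
f(3) = add(f(2), 2) = add(14, 2) = 16
f(4) = add(f(3), 2) = add(16, 2) = 18
f(5) = add(f(4), 2) = add(18, 2) = 20
f(6) = add(f(5), 2) = add(20, 2) = 22
f(7) = add(f(6), 2) = add(22, 2) = 24


24


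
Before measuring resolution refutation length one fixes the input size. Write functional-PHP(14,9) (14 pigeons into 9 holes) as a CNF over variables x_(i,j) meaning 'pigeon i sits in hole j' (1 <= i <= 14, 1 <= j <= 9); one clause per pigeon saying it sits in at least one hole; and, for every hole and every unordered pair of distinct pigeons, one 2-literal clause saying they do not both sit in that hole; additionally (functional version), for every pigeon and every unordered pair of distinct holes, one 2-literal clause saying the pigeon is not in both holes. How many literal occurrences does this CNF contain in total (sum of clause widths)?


functional-PHP(14,9): 14 pigeons, 9 holes, 14*9 = 126 variables.
- pigeon clauses: one per pigeon -> 14 clauses of width 9 -> 126 literals
- hole clauses: 9 holes * C(14,2) = 9 * 91 -> 819 clauses of width 2 -> 1638 literals
- functional clauses: 14 pigeons * C(9,2) = 14 * 36 -> 504 clauses of width 2 -> 1008 literals
Total literal occurrences = 126 + 1638 + 1008 = 2772

2772


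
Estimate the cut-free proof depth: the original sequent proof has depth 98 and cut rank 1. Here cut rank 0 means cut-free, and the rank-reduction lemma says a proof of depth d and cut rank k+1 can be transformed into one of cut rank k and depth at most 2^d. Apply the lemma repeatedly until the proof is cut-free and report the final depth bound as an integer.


Each rank reduction sends depth d to at most 2^d; cut rank r needs r reductions.
2_0(98) = 98
2_1(98) = 2^98 = 316912650057057350374175801344
Cut-free depth bound = 316912650057057350374175801344

316912650057057350374175801344


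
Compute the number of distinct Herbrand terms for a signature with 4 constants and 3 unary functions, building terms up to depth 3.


Herbrand terms by depth:
Depth 0: 4 constants
Depth 1: 12 new terms (running total: 16)
Depth 2: 36 new terms (running total: 52)
Depth 3: 108 new terms (running total: 160)
Total distinct ground terms = 160

160


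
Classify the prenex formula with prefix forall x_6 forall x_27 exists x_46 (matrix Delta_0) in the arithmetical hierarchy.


Leading quantifier is forall, so the class is Pi.
Number of quantifier blocks = alternations + 1 = 1 + 1 = 2.
Classification: Pi_2

Pi_2


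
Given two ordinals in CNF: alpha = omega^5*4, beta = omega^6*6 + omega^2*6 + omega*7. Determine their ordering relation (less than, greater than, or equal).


Compare term by term from highest exponent:
alpha = omega^5*4
beta = omega^6*6 + omega^2*6 + omega*7
Term 1: alpha has omega^5*4, beta has omega^6*6
Term 2: alpha has omega^0*0, beta has omega^2*6
Term 3: alpha has omega^0*0, beta has omega^1*7
Result: alpha < beta

alpha < beta


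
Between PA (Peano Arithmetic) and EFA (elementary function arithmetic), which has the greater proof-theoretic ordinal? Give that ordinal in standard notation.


Proof-theoretic ordinal of PA (Peano Arithmetic): epsilon_0
Proof-theoretic ordinal of EFA (elementary function arithmetic): omega^3
Comparing: omega^3 < epsilon_0.
The larger ordinal is epsilon_0 (from PA (Peano Arithmetic)).

epsilon_0


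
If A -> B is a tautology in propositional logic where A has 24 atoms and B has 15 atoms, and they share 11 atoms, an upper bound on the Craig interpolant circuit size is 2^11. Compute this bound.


Shared atoms = 11
Craig interpolant size bound = 2^11
= 2048

2048


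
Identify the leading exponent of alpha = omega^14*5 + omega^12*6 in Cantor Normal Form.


CNF: omega^14*5 + omega^12*6
The leading term is omega^14*5, which has exponent 14.

14


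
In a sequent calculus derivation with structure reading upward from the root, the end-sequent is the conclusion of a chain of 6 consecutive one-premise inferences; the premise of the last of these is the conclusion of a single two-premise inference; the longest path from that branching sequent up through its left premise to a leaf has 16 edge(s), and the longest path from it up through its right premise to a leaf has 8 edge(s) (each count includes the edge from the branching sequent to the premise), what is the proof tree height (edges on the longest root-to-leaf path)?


Longest path through the left premise: 16 edges (measured from the branching sequent)
Longest path through the right premise: 8 edges
Height of the subtree rooted at the branching sequent: max(16, 8) = 16
The branching sequent sits 6 edges above the root (the chain of one-premise inferences), so height = 16 + 6 = 22

22


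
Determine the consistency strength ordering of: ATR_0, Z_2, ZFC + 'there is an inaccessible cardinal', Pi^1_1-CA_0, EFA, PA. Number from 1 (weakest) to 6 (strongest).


Ordering by consistency strength:
1. EFA
2. PA
3. ATR_0
4. Pi^1_1-CA_0
5. Z_2
6. ZFC + 'there is an inaccessible cardinal'


ATR_0=3, Z_2=5, ZFC + 'there is an inaccessible cardinal'=6, Pi^1_1-CA_0=4, EFA=1, PA=2


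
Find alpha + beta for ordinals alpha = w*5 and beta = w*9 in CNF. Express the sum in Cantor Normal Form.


Ordinal addition w*5 + w*9:
Both terms have the same exponent 1.
w^e*c + w^e*d = w^e*(c+d).
Result = w^1*(5+9) = w*14

w*14


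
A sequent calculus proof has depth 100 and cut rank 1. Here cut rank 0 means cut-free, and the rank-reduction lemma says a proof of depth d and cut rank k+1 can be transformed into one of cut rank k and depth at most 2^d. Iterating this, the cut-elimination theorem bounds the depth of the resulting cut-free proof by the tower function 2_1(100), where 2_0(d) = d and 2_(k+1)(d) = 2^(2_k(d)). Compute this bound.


Each rank reduction sends depth d to at most 2^d; cut rank r needs r reductions.
2_0(100) = 100
2_1(100) = 2^100 = 1267650600228229401496703205376
Cut-free depth bound = 1267650600228229401496703205376

1267650600228229401496703205376


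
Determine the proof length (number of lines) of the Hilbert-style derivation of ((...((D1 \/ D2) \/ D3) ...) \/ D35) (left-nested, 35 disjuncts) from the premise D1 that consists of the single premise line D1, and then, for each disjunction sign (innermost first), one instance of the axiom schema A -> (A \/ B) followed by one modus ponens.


Building the left-nested 35-ary disjunction from D1:
- 1 premise line (D1)
- 35 disjuncts means 34 disjunction signs; each needs 1 axiom instance + 1 MP = 2 lines: 2 * 34 = 68
Total = 1 + 68 = 69 lines.

69


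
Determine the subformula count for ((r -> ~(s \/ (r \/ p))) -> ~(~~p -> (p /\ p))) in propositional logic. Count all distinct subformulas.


Formula: ((r -> ~(s \/ (r \/ p))) -> ~(~~p -> (p /\ p)))
Subformulas found:
  1. s
  2. r
  3. p
  4. ~p
  5. ~~p
  6. (p /\ p)
  7. (r \/ p)
  8. (s \/ (r \/ p))
  9. ~(s \/ (r \/ p))
  10. (~~p -> (p /\ p))
  11. ~(~~p -> (p /\ p))
  12. (r -> ~(s \/ (r \/ p)))
  13. ((r -> ~(s \/ (r \/ p))) -> ~(~~p -> (p /\ p)))
Total distinct subformulas = 13

13


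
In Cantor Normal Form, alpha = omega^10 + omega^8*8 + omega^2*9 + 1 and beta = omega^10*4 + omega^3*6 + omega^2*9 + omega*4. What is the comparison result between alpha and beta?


Compare term by term from highest exponent:
alpha = omega^10 + omega^8*8 + omega^2*9 + 1
beta = omega^10*4 + omega^3*6 + omega^2*9 + omega*4
Term 1: alpha has omega^10*1, beta has omega^10*4
Term 2: alpha has omega^8*8, beta has omega^3*6
Term 3: alpha has omega^2*9, beta has omega^2*9
Term 4: alpha has omega^0*1, beta has omega^1*4
Result: alpha < beta

alpha < beta


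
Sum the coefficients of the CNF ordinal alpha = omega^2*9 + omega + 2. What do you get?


CNF: omega^2*9 + omega + 2
Coefficients: 9 + 1 + 2 = 12

12


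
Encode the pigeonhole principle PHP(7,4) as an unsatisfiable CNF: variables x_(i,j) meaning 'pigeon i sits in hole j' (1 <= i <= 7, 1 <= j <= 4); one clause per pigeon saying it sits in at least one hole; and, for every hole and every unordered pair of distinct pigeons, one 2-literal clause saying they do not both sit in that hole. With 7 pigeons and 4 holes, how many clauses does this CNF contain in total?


PHP(7,4): 7 pigeons, 4 holes, 7*4 = 28 variables.
- pigeon clauses: one per pigeon -> 7 clauses
- hole clauses: 4 holes * C(7,2) = 4 * 21 -> 84 clauses
Total clauses = 7 + 84 = 91

91


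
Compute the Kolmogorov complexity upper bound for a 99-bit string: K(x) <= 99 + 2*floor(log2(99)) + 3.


floor(log2(99)) = 6
2 * 6 = 12
K(x) <= 99 + 12 + 3 = 114

114


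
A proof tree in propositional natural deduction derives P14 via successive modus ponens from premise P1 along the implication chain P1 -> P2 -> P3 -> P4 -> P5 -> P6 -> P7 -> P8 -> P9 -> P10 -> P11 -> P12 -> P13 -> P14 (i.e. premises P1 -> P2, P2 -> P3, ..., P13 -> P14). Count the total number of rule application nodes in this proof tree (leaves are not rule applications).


We have a chain: P1 -> P2 -> P3 -> P4 -> P5 -> P6 -> P7 -> P8 -> P9 -> P10 -> P11 -> P12 -> P13 -> P14.
Each modus ponens application produces the next variable.
The chain has 14 propositions, so 14-1 = 13 modus ponens steps.
Total inference nodes = 13

13


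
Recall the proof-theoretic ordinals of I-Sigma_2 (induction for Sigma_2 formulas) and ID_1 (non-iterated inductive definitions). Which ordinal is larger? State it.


Proof-theoretic ordinal of I-Sigma_2 (induction for Sigma_2 formulas): omega^(omega^omega)
Proof-theoretic ordinal of ID_1 (non-iterated inductive definitions): psi_0(epsilon_{Omega+1})
Comparing: omega^(omega^omega) < psi_0(epsilon_{Omega+1}).
The larger ordinal is psi_0(epsilon_{Omega+1}) (from ID_1 (non-iterated inductive definitions)).

psi_0(epsilon_{Omega+1})


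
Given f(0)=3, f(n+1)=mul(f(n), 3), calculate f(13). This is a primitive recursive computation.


f(0) = 3
f(1) = mul(f(0), 3) = mul(3, 3) = 9
f(2) = mul(f(1), 3) = mul(9, 3) = 27
f(3) = mul(f(2), 3) = mul(27, 3) = 81
f(4) = mul(f(3), 3) = mul(81, 3) = 243
f(5) = mul(f(4), 3) = mul(243, 3) = 729
f(6) = mul(f(5), 3) = mul(729, 3) = 2187
f(7) = mul(f(6), 3) = mul(2187, 3) = 6561
f(8) = mul(f(7), 3) = mul(6561, 3) = 19683
f(9) = mul(f(8), 3) = mul(19683, 3) = 59049
f(10) = mul(f(9), 3) = mul(59049, 3) = 177147
f(11) = mul(f(10), 3) = mul(177147, 3) = 531441
f(12) = mul(f(11), 3) = mul(531441, 3) = 1594323
f(13) = mul(f(12), 3) = mul(1594323, 3) = 4782969


4782969


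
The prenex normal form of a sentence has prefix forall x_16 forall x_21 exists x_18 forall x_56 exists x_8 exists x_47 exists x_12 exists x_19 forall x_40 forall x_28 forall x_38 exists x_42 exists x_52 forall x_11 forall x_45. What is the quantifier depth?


Quantifier prefix has 15 quantifier symbols.
Quantifier depth = 15

15


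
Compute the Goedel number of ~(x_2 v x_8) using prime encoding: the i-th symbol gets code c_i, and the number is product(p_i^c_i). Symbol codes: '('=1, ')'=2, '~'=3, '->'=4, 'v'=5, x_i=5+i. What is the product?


Formula: ~(x_2 v x_8)
Symbol codes: [3, 1, 7, 5, 13, 2]
Primes: [2, 3, 5, 7, 11, 13]
p_1^3 = 2^3 = 8
p_2^1 = 3^1 = 3
p_3^7 = 5^7 = 78125
p_4^5 = 7^5 = 16807
p_5^13 = 11^13 = 34522712143931
p_6^2 = 13^2 = 169
Product = 183858233789090935449375000

183858233789090935449375000


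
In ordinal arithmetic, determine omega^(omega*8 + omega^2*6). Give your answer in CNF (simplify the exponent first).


omega^(omega*8 + omega^2*6):
In ordinal addition a term is absorbed by a following term of strictly larger exponent: 1 < 2, so omega*8 + omega^2*6 = omega^2*6.
omega raised to a CNF ordinal is a single CNF term: Result = omega^(omega^2*6)

omega^(omega^2*6)


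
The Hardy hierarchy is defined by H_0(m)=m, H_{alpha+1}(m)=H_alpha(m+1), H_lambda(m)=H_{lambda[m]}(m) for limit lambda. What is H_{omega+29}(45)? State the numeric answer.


H_{omega+29}(45):
Unwind the 29 successor steps: H_{omega+29}(45) = H_omega(45+29) = H_omega(74).
H_omega(m) = H_m(m) = m + m = 2m.
Result = 2 * 74 = 148

148


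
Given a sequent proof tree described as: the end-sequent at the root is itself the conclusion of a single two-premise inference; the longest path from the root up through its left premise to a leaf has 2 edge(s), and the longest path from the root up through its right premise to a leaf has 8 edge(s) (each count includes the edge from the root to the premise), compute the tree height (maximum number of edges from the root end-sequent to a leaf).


Longest path through the left premise: 2 edges (measured from the branching sequent)
Longest path through the right premise: 8 edges
Height of the subtree rooted at the branching sequent: max(2, 8) = 8
The branching sequent is the root itself.
Total height = 8

8


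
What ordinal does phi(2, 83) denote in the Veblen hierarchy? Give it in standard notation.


phi(2, 83):
phi(2, beta) = zeta_beta (the beta-th zeta number, fixed point of epsilon).
phi(2, 83) = zeta_83

zeta_83


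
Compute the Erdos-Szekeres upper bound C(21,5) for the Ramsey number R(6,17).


R(6,17) <= C(6+17-2, 6-1) = C(21, 5)
C(21, 5) = 21! / (5! * 16!)
= 20349

20349


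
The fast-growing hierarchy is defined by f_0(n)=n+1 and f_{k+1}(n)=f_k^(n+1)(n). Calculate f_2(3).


f_2(3) = f_1^4(3)
f_1(m) = 2m + 1.
Iterating: f_1^k(n) = 2^k*(n+1) - 1.
f_2(3) = 2^4*(3+1) - 1 = 16*4 - 1 = 63

63


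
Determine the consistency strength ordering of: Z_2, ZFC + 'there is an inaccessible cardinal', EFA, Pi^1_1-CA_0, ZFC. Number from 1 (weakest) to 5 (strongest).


Ordering by consistency strength:
1. EFA
2. Pi^1_1-CA_0
3. Z_2
4. ZFC
5. ZFC + 'there is an inaccessible cardinal'


Z_2=3, ZFC + 'there is an inaccessible cardinal'=5, EFA=1, Pi^1_1-CA_0=2, ZFC=4


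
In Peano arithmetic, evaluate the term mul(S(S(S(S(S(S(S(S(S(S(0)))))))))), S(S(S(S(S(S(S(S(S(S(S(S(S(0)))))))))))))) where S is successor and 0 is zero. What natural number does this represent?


mul(S^10(0), S^13(0)):
S^10(0) = 10
S^13(0) = 13
10 * 13 = 130

130


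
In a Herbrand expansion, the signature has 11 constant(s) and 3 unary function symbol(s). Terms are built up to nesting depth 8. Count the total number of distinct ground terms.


Herbrand terms by depth:
Depth 0: 11 constants
Depth 1: 33 new terms (running total: 44)
Depth 2: 99 new terms (running total: 143)
Depth 3: 297 new terms (running total: 440)
Depth 4: 891 new terms (running total: 1331)
Depth 5: 2673 new terms (running total: 4004)
Depth 6: 8019 new terms (running total: 12023)
Depth 7: 24057 new terms (running total: 36080)
Depth 8: 72171 new terms (running total: 108251)
Total distinct ground terms = 108251

108251


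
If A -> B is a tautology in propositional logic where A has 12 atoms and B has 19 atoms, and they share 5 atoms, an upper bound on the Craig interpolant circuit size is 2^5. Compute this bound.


Shared atoms = 5
Craig interpolant size bound = 2^5
= 32

32


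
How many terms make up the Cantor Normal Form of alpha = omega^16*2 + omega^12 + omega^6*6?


CNF: omega^16*2 + omega^12 + omega^6*6
Count the summands separated by '+':
  term 1: omega^16*2
  term 2: omega^12
  term 3: omega^6*6
Total terms = 3

3


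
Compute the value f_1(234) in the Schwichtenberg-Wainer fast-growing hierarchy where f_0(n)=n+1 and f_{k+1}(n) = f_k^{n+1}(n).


f_1(234) = f_0^235(234)
f_0 adds 1 each time, applied 235 times.
f_1(234) = 234 + 235 = 469

469


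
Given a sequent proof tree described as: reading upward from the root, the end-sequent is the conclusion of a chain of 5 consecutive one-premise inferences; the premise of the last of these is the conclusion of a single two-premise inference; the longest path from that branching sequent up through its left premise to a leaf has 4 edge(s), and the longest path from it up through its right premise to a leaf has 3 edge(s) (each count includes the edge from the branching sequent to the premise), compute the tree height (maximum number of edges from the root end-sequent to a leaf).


Longest path through the left premise: 4 edges (measured from the branching sequent)
Longest path through the right premise: 3 edges
Height of the subtree rooted at the branching sequent: max(4, 3) = 4
The branching sequent sits 5 edges above the root (the chain of one-premise inferences), so height = 4 + 5 = 9

9


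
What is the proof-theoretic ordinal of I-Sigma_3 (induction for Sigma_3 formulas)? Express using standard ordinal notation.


The proof-theoretic ordinal of I-Sigma_3 (induction for Sigma_3 formulas) is a standard result in ordinal analysis.
This ordinal is the supremum of order types of primitive recursive well-orderings
that the theory can prove to be well-ordered.
For I-Sigma_3 (induction for Sigma_3 formulas), the proof-theoretic ordinal is omega^(omega^(omega^omega)).

omega^(omega^(omega^omega))


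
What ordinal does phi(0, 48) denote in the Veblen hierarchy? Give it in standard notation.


phi(0, 48):
phi(0, beta) = omega^beta by definition.
phi(0, 48) = omega^48

omega^48


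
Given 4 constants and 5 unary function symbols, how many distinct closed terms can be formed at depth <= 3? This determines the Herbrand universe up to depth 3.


Herbrand terms by depth:
Depth 0: 4 constants
Depth 1: 20 new terms (running total: 24)
Depth 2: 100 new terms (running total: 124)
Depth 3: 500 new terms (running total: 624)
Total distinct ground terms = 624

624


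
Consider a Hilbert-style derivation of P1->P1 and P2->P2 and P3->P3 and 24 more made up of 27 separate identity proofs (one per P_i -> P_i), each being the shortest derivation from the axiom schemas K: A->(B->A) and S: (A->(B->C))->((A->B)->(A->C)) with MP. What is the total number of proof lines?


The shortest proof of A->A from K and S in the Hilbert calculus has exactly 5 lines:
(1) K instance A->((A->A)->A), (2) S instance, (3) MP on 1,2, (4) K instance A->(A->A), (5) MP on 3,4.
For 27 independent identities: 27 * 5 = 135 lines total.

135


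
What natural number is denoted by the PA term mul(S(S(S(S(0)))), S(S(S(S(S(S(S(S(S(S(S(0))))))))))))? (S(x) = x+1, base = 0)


mul(S^4(0), S^11(0)):
S^4(0) = 4
S^11(0) = 11
4 * 11 = 44

44


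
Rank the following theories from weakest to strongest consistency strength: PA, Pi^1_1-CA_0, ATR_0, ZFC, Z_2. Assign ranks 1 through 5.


Ordering by consistency strength:
1. PA
2. ATR_0
3. Pi^1_1-CA_0
4. Z_2
5. ZFC


PA=1, Pi^1_1-CA_0=3, ATR_0=2, ZFC=5, Z_2=4


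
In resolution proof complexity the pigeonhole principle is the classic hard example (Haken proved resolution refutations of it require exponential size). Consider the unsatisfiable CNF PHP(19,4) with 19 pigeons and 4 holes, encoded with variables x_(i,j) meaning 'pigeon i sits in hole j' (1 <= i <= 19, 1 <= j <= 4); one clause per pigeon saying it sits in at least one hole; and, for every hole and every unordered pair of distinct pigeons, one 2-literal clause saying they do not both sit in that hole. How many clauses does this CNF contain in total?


PHP(19,4): 19 pigeons, 4 holes, 19*4 = 76 variables.
- pigeon clauses: one per pigeon -> 19 clauses
- hole clauses: 4 holes * C(19,2) = 4 * 171 -> 684 clauses
Total clauses = 19 + 684 = 703

703


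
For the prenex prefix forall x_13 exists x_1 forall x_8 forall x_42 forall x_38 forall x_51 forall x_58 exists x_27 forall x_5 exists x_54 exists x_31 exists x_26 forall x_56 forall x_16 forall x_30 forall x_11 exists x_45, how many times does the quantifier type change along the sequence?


Walk the prefix and count type changes:
  position 1: forall -> exists <-- alternation
  position 2: exists -> forall <-- alternation
  position 3: forall -> forall
  position 4: forall -> forall
  position 5: forall -> forall
  position 6: forall -> forall
  position 7: forall -> exists <-- alternation
  position 8: exists -> forall <-- alternation
  position 9: forall -> exists <-- alternation
  position 10: exists -> exists
  position 11: exists -> exists
  position 12: exists -> forall <-- alternation
  position 13: forall -> forall
  position 14: forall -> forall
  position 15: forall -> forall
  position 16: forall -> exists <-- alternation
Total alternations = 7

7


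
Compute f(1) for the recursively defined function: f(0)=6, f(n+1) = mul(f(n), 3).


f(0) = 6
f(1) = mul(f(0), 3) = mul(6, 3) = 18


18


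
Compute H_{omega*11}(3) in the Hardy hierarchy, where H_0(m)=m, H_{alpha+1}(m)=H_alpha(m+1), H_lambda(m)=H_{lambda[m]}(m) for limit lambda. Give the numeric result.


H_{omega*11}(3):
For the Hardy hierarchy, H_{omega*k}(n) = 2^k * n.
2^11 = 2048.
2048 * 3 = 6144

6144


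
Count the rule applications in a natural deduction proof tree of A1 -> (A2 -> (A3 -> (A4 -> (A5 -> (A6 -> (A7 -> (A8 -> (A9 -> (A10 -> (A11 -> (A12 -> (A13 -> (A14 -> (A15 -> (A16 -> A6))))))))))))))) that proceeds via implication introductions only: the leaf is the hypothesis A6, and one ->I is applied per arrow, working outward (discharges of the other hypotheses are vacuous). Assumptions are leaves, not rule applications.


The formula has 16 arrows (->); its innermost consequent A6 is one of the antecedents,
so the proof starts from the hypothesis leaf A6 (not a rule application) and closes one arrow per ->I.
Building A1 -> (A2 -> (A3 -> (A4 -> (A5 -> (A6 -> (A7 -> (A8 -> (A9 -> (A10 -> (A11 -> (A12 -> (A13 -> (A14 -> (A15 -> (A16 -> A6))))))))))))))) therefore takes 16 nested implication introductions.
Total inference nodes = 16

16


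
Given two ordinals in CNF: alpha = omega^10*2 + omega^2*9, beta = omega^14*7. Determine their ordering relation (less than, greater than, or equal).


Compare term by term from highest exponent:
alpha = omega^10*2 + omega^2*9
beta = omega^14*7
Term 1: alpha has omega^10*2, beta has omega^14*7
Term 2: alpha has omega^2*9, beta has omega^0*0
Result: alpha < beta

alpha < beta
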